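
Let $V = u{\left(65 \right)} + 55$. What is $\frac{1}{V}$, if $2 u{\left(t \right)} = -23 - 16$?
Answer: $\frac{2}{71} \approx 0.028169$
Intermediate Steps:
$u{\left(t \right)} = - \frac{39}{2}$ ($u{\left(t \right)} = \frac{-23 - 16}{2} = \frac{1}{2} \left(-39\right) = - \frac{39}{2}$)
$V = \frac{71}{2}$ ($V = - \frac{39}{2} + 55 = \frac{71}{2} \approx 35.5$)
$\frac{1}{V} = \frac{1}{\frac{71}{2}} = \frac{2}{71}$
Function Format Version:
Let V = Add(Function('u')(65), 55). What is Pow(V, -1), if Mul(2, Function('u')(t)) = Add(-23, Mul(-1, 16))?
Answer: Rational(2, 71) ≈ 0.028169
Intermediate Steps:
Function('u')(t) = Rational(-39, 2) (Function('u')(t) = Mul(Rational(1, 2), Add(-23, Mul(-1, 16))) = Mul(Rational(1, 2), Add(-23, -16)) = Mul(Rational(1, 2), -39) = Rational(-39, 2))
V = Rational(71, 2) (V = Add(Rational(-39, 2), 55) = Rational(71, 2) ≈ 35.500)
Pow(V, -1) = Pow(Rational(71, 2), -1) = Rational(2, 71)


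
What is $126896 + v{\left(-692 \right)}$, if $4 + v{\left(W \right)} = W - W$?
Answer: $126892$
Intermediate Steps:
$v{\left(W \right)} = -4$ ($v{\left(W \right)} = -4 + \left(W - W\right) = -4 + 0 = -4$)
$126896 + v{\left(-692 \right)} = 126896 - 4 = 126892$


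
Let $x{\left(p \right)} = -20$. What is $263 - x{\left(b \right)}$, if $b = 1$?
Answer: $283$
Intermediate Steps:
$263 - x{\left(b \right)} = 263 - -20 = 263 + 20 = 283$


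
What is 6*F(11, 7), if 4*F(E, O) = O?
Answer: 21/2 ≈ 10.500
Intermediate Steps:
F(E, O) = O/4
6*F(11, 7) = 6*((¼)*7) = 6*(7/4) = 21/2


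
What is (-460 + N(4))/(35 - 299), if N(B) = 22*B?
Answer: 31/22 ≈ 1.4091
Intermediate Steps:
(-460 + N(4))/(35 - 299) = (-460 + 22*4)/(35 - 299) = (-460 + 88)/(-264) = -372*(-1/264) = 31/22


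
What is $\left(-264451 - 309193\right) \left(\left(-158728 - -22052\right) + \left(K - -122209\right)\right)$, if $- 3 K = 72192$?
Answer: $22103076964$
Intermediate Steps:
$K = -24064$ ($K = \left(- \frac{1}{3}\right) 72192 = -24064$)
$\left(-264451 - 309193\right) \left(\left(-158728 - -22052\right) + \left(K - -122209\right)\right) = \left(-264451 - 309193\right) \left(\left(-158728 - -22052\right) - -98145\right) = - 573644 \left(\left(-158728 + 22052\right) + \left(-24064 + 122209\right)\right) = - 573644 \left(-136676 + 98145\right) = \left(-573644\right) \left(-38531\right) = 22103076964$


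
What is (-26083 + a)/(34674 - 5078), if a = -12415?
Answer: -19249/14798 ≈ -1.3008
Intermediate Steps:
(-26083 + a)/(34674 - 5078) = (-26083 - 12415)/(34674 - 5078) = -38498/29596 = -38498*1/29596 = -19249/14798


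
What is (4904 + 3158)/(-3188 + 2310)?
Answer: -4031/439 ≈ -9.1822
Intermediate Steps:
(4904 + 3158)/(-3188 + 2310) = 8062/(-878) = 8062*(-1/878) = -4031/439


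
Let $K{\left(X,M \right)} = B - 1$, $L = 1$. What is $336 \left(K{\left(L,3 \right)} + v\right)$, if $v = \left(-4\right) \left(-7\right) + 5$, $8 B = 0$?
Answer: $10752$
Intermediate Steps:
$B = 0$ ($B = \frac{1}{8} \cdot 0 = 0$)
$v = 33$ ($v = 28 + 5 = 33$)
$K{\left(X,M \right)} = -1$ ($K{\left(X,M \right)} = 0 - 1 = -1$)
$336 \left(K{\left(L,3 \right)} + v\right) = 336 \left(-1 + 33\right) = 336 \cdot 32 = 10752$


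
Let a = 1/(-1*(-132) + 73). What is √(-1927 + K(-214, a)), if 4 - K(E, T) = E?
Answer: I*√1709 ≈ 41.34*I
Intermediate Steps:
a = 1/205 (a = 1/(132 + 73) = 1/205 ≈ 0.0048781)
K(E, T) = 4 - E
√(-1927 + K(-214, a)) = √(-1927 + (4 - 1*(-214))) = √(-1927 + (4 + 214)) = √(-1927 + 218) = √(-1709) = I*√1709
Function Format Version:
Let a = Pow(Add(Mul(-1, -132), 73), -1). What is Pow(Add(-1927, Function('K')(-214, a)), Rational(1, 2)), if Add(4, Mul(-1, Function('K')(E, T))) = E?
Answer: Mul(I, Pow(1709, Rational(1, 2))) ≈ Mul(41.340, I)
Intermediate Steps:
a = Rational(1, 205) (a = Pow(Add(132, 73), -1) = Pow(205, -1) = Rational(1, 205) ≈ 0.0048781)
Function('K')(E, T) = Add(4, Mul(-1, E))
Pow(Add(-1927, Function('K')(-214, a)), Rational(1, 2)) = Pow(Add(-1927, Add(4, Mul(-1, -214))), Rational(1, 2)) = Pow(Add(-1927, Add(4, 214)), Rational(1, 2)) = Pow(Add(-1927, 218), Rational(1, 2)) = Pow(-1709, Rational(1, 2)) = Mul(I, Pow(1709, Rational(1, 2)))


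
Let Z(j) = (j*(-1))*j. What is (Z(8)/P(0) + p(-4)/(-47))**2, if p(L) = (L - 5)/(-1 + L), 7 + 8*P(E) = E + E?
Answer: 14461746049/2706025 ≈ 5344.3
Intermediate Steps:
P(E) = -7/8 + E/4 (P(E) = -7/8 + (E + E)/8 = -7/8 + (2*E)/8 = -7/8 + E/4)
p(L) = (-5 + L)/(-1 + L)
Z(j) = -j**2 (Z(j) = (-j)*j = -j**2)
(Z(8)/P(0) + p(-4)/(-47))**2 = ((-1*8**2)/(-7/8 + (1/4)*0) + ((-5 - 4)/(-1 - 4))/(-47))**2 = ((-1*64)/(-7/8 + 0) + (-9/(-5))*(-1/47))**2 = (-64/(-7/8) - 1/5*(-9)*(-1/47))**2 = (-64*(-8/7) + (9/5)*(-1/47))**2 = (512/7 - 9/235)**2 = (120257/1645)**2 = 14461746049/2706025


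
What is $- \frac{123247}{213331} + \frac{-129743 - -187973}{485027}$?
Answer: $- \frac{47355858539}{103471294937} \approx -0.45767$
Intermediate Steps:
$- \frac{123247}{213331} + \frac{-129743 - -187973}{485027} = \left(-123247\right) \frac{1}{213331} + \left(-129743 + 187973\right) \frac{1}{485027} = - \frac{123247}{213331} + 58230 \cdot \frac{1}{485027} = - \frac{123247}{213331} + \frac{58230}{485027} = - \frac{47355858539}{103471294937}$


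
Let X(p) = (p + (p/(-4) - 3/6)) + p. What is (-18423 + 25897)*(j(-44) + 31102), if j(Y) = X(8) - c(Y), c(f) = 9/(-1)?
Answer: 232624513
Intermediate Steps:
X(p) = -½ + 7*p/4 (X(p) = (p + (p*(-¼) - 3*⅙)) + p = (p + (-p/4 - ½)) + p = (p + (-½ - p/4)) + p = (-½ + 3*p/4) + p = -½ + 7*p/4)
c(f) = -9 (c(f) = 9*(-1) = -9)
j(Y) = 45/2 (j(Y) = (-½ + (7/4)*8) - 1*(-9) = (-½ + 14) + 9 = 27/2 + 9 = 45/2)
(-18423 + 25897)*(j(-44) + 31102) = (-18423 + 25897)*(45/2 + 31102) = 7474*(62249/2) = 232624513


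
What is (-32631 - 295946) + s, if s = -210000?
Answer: -538577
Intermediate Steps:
(-32631 - 295946) + s = (-32631 - 295946) - 210000 = -328577 - 210000 = -538577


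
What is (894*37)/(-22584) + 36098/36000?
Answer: -7824391/16938000 ≈ -0.46194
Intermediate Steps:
(894*37)/(-22584) + 36098/36000 = 33078*(-1/22584) + 36098*(1/36000) = -5513/3764 + 18049/18000 = -7824391/16938000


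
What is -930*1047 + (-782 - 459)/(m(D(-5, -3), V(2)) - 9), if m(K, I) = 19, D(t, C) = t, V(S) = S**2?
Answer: -9738341/10 ≈ -9.7383e+5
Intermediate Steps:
-930*1047 + (-782 - 459)/(m(D(-5, -3), V(2)) - 9) = -930*1047 + (-782 - 459)/(19 - 9) = -973710 - 1241/10 = -9738341/10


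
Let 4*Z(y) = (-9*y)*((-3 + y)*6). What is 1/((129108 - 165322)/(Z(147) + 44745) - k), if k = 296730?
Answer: -241023/71518718576 ≈ -3.3701e-6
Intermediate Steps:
Z(y) = -9*y*(-18 + 6*y)/4 (Z(y) = ((-9*y)*((-3 + y)*6))/4 = ((-9*y)*(-18 + 6*y))/4 = (-9*y*(-18 + 6*y))/4 = -9*y*(-18 + 6*y)/4)
1/((129108 - 165322)/(Z(147) + 44745) - k) = 1/((129108 - 165322)/((27/2)*147*(3 - 1*147) + 44745) - 1*296730) = 1/(-36214/((27/2)*147*(3 - 147) + 44745) - 296730) = 1/(-36214/((27/2)*147*(-144) + 44745) - 296730) = 1/(-36214/(-285768 + 44745) - 296730) = 1/(-36214/(-241023) - 296730) = 1/(-36214*(-1/241023) - 296730) = 1/(36214/241023 - 296730) = 1/(-71518718576/241023) = -241023/71518718576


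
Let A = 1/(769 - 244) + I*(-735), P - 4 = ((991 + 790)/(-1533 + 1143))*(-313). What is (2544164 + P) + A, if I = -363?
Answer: 984340829/350 ≈ 2.8124e+6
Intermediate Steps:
P = 43001/30 (P = 4 + ((991 + 790)/(-1533 + 1143))*(-313) = 4 + (1781/(-390))*(-313) = 4 + (1781*(-1/390))*(-313) = 4 - 137/30*(-313) = 4 + 42881/30 = 43001/30 ≈ 1433.4)
A = 140072626/525 (A = 1/(769 - 244) - 363*(-735) = 1/525 + 266805 = 140072626/525 ≈ 2.6681e+5)
(2544164 + P) + A = (2544164 + 43001/30) + 140072626/525 = 76367921/30 + 140072626/525 = 984340829/350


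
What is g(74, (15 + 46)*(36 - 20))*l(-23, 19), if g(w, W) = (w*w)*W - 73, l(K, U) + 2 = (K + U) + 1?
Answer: -26722515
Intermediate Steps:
l(K, U) = -1 + K + U (l(K, U) = -2 + ((K + U) + 1) = -2 + (1 + K + U) = -1 + K + U)
g(w, W) = -73 + W*w² (g(w, W) = w²*W - 73 = W*w² - 73 = -73 + W*w²)
g(74, (15 + 46)*(36 - 20))*l(-23, 19) = (-73 + ((15 + 46)*(36 - 20))*74²)*(-1 - 23 + 19) = (-73 + (61*16)*5476)*(-5) = (-73 + 976*5476)*(-5) = (-73 + 5344576)*(-5) = 5344503*(-5) = -26722515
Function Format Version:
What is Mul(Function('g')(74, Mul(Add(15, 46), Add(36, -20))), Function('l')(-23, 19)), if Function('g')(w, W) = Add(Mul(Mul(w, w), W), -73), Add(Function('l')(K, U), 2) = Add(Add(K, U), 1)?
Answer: -26722515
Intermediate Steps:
Function('l')(K, U) = Add(-1, K, U) (Function('l')(K, U) = Add(-2, Add(Add(K, U), 1)) = Add(-2, Add(1, K, U)) = Add(-1, K, U))
Function('g')(w, W) = Add(-73, Mul(W, Pow(w, 2))) (Function('g')(w, W) = Add(Mul(Pow(w, 2), W), -73) = Add(Mul(W, Pow(w, 2)), -73) = Add(-73, Mul(W, Pow(w, 2))))
Mul(Function('g')(74, Mul(Add(15, 46), Add(36, -20))), Function('l')(-23, 19)) = Mul(Add(-73, Mul(Mul(Add(15, 46), Add(36, -20)), Pow(74, 2))), Add(-1, -23, 19)) = Mul(Add(-73, Mul(Mul(61, 16), 5476)), -5) = Mul(Add(-73, Mul(976, 5476)), -5) = Mul(Add(-73, 5344576), -5) = Mul(5344503, -5) = -26722515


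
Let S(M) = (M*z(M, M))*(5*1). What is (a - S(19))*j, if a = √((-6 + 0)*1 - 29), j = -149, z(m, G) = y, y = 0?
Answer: -149*I*√35 ≈ -881.5*I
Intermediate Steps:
z(m, G) = 0
S(M) = 0 (S(M) = (M*0)*(5*1) = 0*5 = 0)
a = I*√35 (a = √(-6*1 - 29) = √(-6 - 29) = √(-35) = I*√35 ≈ 5.9161*I)
(a - S(19))*j = (I*√35 - 1*0)*(-149) = (I*√35 + 0)*(-149) = (I*√35)*(-149) = -149*I*√35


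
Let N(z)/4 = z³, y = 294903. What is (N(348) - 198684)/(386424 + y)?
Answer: 18708676/75703 ≈ 247.13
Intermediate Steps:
N(z) = 4*z³
(N(348) - 198684)/(386424 + y) = (4*348³ - 198684)/(386424 + 294903) = (4*42144192 - 198684)/681327 = (168576768 - 198684)*(1/681327) = 168378084*(1/681327) = 18708676/75703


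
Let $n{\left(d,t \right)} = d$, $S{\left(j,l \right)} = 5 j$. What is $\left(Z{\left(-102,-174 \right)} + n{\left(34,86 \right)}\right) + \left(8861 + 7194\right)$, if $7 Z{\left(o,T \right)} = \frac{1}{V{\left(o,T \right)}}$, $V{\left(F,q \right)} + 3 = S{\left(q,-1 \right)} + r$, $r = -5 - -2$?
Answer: $\frac{98657747}{6132} \approx 16089.0$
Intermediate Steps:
$r = -3$ ($r = -5 + 2 = -3$)
$V{\left(F,q \right)} = -6 + 5 q$ ($V{\left(F,q \right)} = -3 + \left(5 q - 3\right) = -3 + \left(-3 + 5 q\right) = -6 + 5 q$)
$Z{\left(o,T \right)} = \frac{1}{7 \left(-6 + 5 T\right)}$
$\left(Z{\left(-102,-174 \right)} + n{\left(34,86 \right)}\right) + \left(8861 + 7194\right) = \left(\frac{1}{7 \left(-6 + 5 \left(-174\right)\right)} + 34\right) + \left(8861 + 7194\right) = \left(\frac{1}{7 \left(-6 - 870\right)} + 34\right) + 16055 = \left(\frac{1}{7 \left(-876\right)} + 34\right) + 16055 = \left(\frac{1}{7} \left(- \frac{1}{876}\right) + 34\right) + 16055 = \left(- \frac{1}{6132} + 34\right) + 16055 = \frac{208487}{6132} + 16055 = \frac{98657747}{6132}$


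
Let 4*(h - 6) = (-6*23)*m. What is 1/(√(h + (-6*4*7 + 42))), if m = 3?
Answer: -I*√894/447 ≈ -0.06689*I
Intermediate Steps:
h = -195/2 (h = 6 + (-6*23*3)/4 = 6 + (-138*3)/4 = 6 + (¼)*(-414) = 6 - 207/2 = -195/2 ≈ -97.500)
1/(√(h + (-6*4*7 + 42))) = 1/(√(-195/2 + (-6*4*7 + 42))) = 1/(√(-195/2 + (-24*7 + 42))) = 1/(√(-195/2 + (-168 + 42))) = 1/(√(-195/2 - 126)) = 1/(√(-447/2)) = 1/(I*√894/2) = -I*√894/447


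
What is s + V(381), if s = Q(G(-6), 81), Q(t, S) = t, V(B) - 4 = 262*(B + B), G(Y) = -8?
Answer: 199640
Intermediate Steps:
V(B) = 4 + 524*B (V(B) = 4 + 262*(B + B) = 4 + 262*(2*B) = 4 + 524*B)
s = -8
s + V(381) = -8 + (4 + 524*381) = -8 + (4 + 199644) = -8 + 199648 = 199640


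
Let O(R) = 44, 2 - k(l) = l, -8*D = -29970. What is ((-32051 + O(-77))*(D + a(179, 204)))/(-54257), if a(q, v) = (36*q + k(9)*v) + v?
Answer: 1147931055/217028 ≈ 5289.3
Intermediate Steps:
D = 14985/4 (D = -⅛*(-29970) = 14985/4 ≈ 3746.3)
k(l) = 2 - l
a(q, v) = -6*v + 36*q (a(q, v) = (36*q + (2 - 1*9)*v) + v = (36*q + (2 - 9)*v) + v = (36*q - 7*v) + v = (-7*v + 36*q) + v = -6*v + 36*q)
((-32051 + O(-77))*(D + a(179, 204)))/(-54257) = ((-32051 + 44)*(14985/4 + (-6*204 + 36*179)))/(-54257) = -32007*(14985/4 + (-1224 + 6444))*(-1/54257) = -32007*(14985/4 + 5220)*(-1/54257) = -32007*35865/4*(-1/54257) = -1147931055/4*(-1/54257) = 1147931055/217028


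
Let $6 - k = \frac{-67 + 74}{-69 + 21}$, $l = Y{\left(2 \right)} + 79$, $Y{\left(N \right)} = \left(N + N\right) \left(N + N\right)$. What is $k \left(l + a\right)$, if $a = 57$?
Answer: $\frac{5605}{6} \approx 934.17$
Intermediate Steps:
$Y{\left(N \right)} = 4 N^{2}$ ($Y{\left(N \right)} = 2 N 2 N = 4 N^{2}$)
$l = 95$ ($l = 4 \cdot 2^{2} + 79 = 4 \cdot 4 + 79 = 16 + 79 = 95$)
$k = \frac{295}{48}$ ($k = 6 - \frac{-67 + 74}{-69 + 21} = 6 - \frac{7}{-48} = 6 - 7 \left(- \frac{1}{48}\right) = 6 - - \frac{7}{48} = 6 + \frac{7}{48} = \frac{295}{48} \approx 6.1458$)
$k \left(l + a\right) = \frac{295 \left(95 + 57\right)}{48} = \frac{295}{48} \cdot 152 = \frac{5605}{6}$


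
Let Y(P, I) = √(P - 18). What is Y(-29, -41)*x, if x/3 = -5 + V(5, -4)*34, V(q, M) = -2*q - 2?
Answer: -1239*I*√47 ≈ -8494.2*I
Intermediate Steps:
V(q, M) = -2 - 2*q
Y(P, I) = √(-18 + P)
x = -1239 (x = 3*(-5 + (-2 - 2*5)*34) = 3*(-5 + (-2 - 10)*34) = 3*(-5 - 12*34) = 3*(-5 - 408) = 3*(-413) = -1239)
Y(-29, -41)*x = √(-18 - 29)*(-1239) = √(-47)*(-1239) = (I*√47)*(-1239) = -1239*I*√47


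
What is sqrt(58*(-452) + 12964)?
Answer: 2*I*sqrt(3313) ≈ 115.12*I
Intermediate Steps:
sqrt(58*(-452) + 12964) = sqrt(-26216 + 12964) = sqrt(-13252) = 2*I*sqrt(3313)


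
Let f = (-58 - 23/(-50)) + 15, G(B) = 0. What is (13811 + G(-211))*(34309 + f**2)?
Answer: 1247086743119/2500 ≈ 4.9883e+8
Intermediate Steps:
f = -2127/50 (f = (-58 - 23*(-1/50)) + 15 = (-58 + 23/50) + 15 = -2877/50 + 15 = -2127/50 ≈ -42.540)
(13811 + G(-211))*(34309 + f**2) = (13811 + 0)*(34309 + (-2127/50)**2) = 13811*(34309 + 4524129/2500) = 13811*(90296629/2500) = 1247086743119/2500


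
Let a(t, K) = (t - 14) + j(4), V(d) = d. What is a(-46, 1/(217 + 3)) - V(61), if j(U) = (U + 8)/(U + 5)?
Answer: -359/3 ≈ -119.67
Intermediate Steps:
j(U) = (8 + U)/(5 + U)
a(t, K) = -38/3 + t (a(t, K) = (t - 14) + (8 + 4)/(5 + 4) = (-14 + t) + 12/9 = (-14 + t) + (⅑)*12 = (-14 + t) + 4/3 = -38/3 + t)
a(-46, 1/(217 + 3)) - V(61) = (-38/3 - 46) - 1*61 = -176/3 - 61 = -359/3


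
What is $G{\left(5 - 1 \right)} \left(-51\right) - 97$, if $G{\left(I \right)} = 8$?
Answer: $-505$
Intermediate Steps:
$G{\left(5 - 1 \right)} \left(-51\right) - 97 = 8 \left(-51\right) - 97 = -408 - 97 = -505$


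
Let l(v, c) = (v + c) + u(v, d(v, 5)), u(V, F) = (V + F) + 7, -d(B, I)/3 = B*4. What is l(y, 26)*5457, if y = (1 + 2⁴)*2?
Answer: -1675299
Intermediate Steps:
d(B, I) = -12*B (d(B, I) = -3*B*4 = -12*B)
y = 34 (y = (1 + 16)*2 = 17*2 = 34)
u(V, F) = 7 + F + V (u(V, F) = (F + V) + 7 = 7 + F + V)
l(v, c) = 7 + c - 10*v (l(v, c) = (v + c) + (7 - 12*v + v) = (c + v) + (7 - 11*v) = 7 + c - 10*v)
l(y, 26)*5457 = (7 + 26 - 10*34)*5457 = (7 + 26 - 340)*5457 = -307*5457 = -1675299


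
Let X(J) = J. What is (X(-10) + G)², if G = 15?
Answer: 25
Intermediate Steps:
(X(-10) + G)² = (-10 + 15)² = 5² = 25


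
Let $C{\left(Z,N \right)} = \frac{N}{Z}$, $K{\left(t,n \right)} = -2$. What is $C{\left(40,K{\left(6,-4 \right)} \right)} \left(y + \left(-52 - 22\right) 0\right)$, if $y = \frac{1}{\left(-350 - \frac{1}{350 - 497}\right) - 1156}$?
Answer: $\frac{147}{4427620} \approx 3.3201 \cdot 10^{-5}$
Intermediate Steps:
$y = - \frac{147}{221381}$ ($y = \frac{1}{\left(-350 - \frac{1}{-147}\right) - 1156} = \frac{1}{\left(-350 - - \frac{1}{147}\right) - 1156} = \frac{1}{\left(-350 + \frac{1}{147}\right) - 1156} = \frac{1}{- \frac{51449}{147} - 1156} = \frac{1}{- \frac{221381}{147}} = - \frac{147}{221381} \approx -0.00066401$)
$C{\left(40,K{\left(6,-4 \right)} \right)} \left(y + \left(-52 - 22\right) 0\right) = - \frac{2}{40} \left(- \frac{147}{221381} + \left(-52 - 22\right) 0\right) = \left(-2\right) \frac{1}{40} \left(- \frac{147}{221381} - 0\right) = - \frac{- \frac{147}{221381} + 0}{20} = \left(- \frac{1}{20}\right) \left(- \frac{147}{221381}\right) = \frac{147}{4427620}$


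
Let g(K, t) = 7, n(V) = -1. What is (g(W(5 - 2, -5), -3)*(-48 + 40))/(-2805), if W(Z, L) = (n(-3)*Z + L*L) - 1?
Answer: 56/2805 ≈ 0.019964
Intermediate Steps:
W(Z, L) = -1 + L² - Z (W(Z, L) = (-Z + L*L) - 1 = (-Z + L²) - 1 = (L² - Z) - 1 = -1 + L² - Z)
(g(W(5 - 2, -5), -3)*(-48 + 40))/(-2805) = (7*(-48 + 40))/(-2805) = (7*(-8))*(-1/2805) = -56*(-1/2805) = 56/2805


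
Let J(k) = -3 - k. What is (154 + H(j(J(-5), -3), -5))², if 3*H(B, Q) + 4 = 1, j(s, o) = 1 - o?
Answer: 23409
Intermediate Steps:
H(B, Q) = -1 (H(B, Q) = -4/3 + (⅓)*1 = -4/3 + ⅓ = -1)
(154 + H(j(J(-5), -3), -5))² = (154 - 1)² = 153² = 23409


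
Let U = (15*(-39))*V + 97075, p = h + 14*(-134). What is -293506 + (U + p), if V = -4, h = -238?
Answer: -196205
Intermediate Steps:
p = -2114 (p = -238 + 14*(-134) = -238 - 1876 = -2114)
U = 99415 (U = (15*(-39))*(-4) + 97075 = -585*(-4) + 97075 = 2340 + 97075 = 99415)
-293506 + (U + p) = -293506 + (99415 - 2114) = -293506 + 97301 = -196205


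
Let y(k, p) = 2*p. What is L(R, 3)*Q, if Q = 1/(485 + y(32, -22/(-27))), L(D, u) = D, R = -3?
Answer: -81/13139 ≈ -0.0061648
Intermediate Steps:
Q = 27/13139 (Q = 1/(485 + 2*(-22/(-27))) = 1/(485 + 2*(-22*(-1/27))) = 1/(485 + 2*(22/27)) = 1/(485 + 44/27) = 1/(13139/27) = 27/13139 ≈ 0.0020550)
L(R, 3)*Q = -3*27/13139 = -81/13139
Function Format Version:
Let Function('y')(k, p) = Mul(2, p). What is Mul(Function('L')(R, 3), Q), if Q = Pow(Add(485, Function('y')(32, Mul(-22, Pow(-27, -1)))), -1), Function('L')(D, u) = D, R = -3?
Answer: Rational(-81, 13139) ≈ -0.0061648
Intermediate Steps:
Q = Rational(27, 13139) (Q = Pow(Add(485, Mul(2, Mul(-22, Pow(-27, -1)))), -1) = Pow(Add(485, Mul(2, Mul(-22, Rational(-1, 27)))), -1) = Pow(Add(485, Mul(2, Rational(22, 27))), -1) = Pow(Add(485, Rational(44, 27)), -1) = Pow(Rational(13139, 27), -1) = Rational(27, 13139) ≈ 0.0020550)
Mul(Function('L')(R, 3), Q) = Mul(-3, Rational(27, 13139)) = Rational(-81, 13139)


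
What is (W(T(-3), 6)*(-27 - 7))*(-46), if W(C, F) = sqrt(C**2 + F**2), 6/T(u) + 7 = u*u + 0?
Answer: 4692*sqrt(5) ≈ 10492.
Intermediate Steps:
T(u) = 6/(-7 + u**2) (T(u) = 6/(-7 + (u*u + 0)) = 6/(-7 + (u**2 + 0)) = 6/(-7 + u**2))
(W(T(-3), 6)*(-27 - 7))*(-46) = (sqrt((6/(-7 + (-3)**2))**2 + 6**2)*(-27 - 7))*(-46) = (sqrt((6/(-7 + 9))**2 + 36)*(-34))*(-46) = (sqrt((6/2)**2 + 36)*(-34))*(-46) = (sqrt((6*(1/2))**2 + 36)*(-34))*(-46) = (sqrt(3**2 + 36)*(-34))*(-46) = (sqrt(9 + 36)*(-34))*(-46) = (sqrt(45)*(-34))*(-46) = ((3*sqrt(5))*(-34))*(-46) = -102*sqrt(5)*(-46) = 4692*sqrt(5)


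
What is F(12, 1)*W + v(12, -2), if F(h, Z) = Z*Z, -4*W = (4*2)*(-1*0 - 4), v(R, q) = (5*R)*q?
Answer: -112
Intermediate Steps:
v(R, q) = 5*R*q
W = 8 (W = -4*2*(-1*0 - 4)/4 = -2*(0 - 4) = -2*(-4) = -¼*(-32) = 8)
F(h, Z) = Z²
F(12, 1)*W + v(12, -2) = 1²*8 + 5*12*(-2) = 1*8 - 120 = 8 - 120 = -112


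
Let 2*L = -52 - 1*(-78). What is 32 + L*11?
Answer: 175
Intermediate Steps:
L = 13 (L = (-52 - 1*(-78))/2 = (-52 + 78)/2 = (½)*26 = 13)
32 + L*11 = 32 + 13*11 = 32 + 143 = 175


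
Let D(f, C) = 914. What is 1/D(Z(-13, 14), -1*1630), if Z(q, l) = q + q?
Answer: 1/914 ≈ 0.0010941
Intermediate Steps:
Z(q, l) = 2*q
1/D(Z(-13, 14), -1*1630) = 1/914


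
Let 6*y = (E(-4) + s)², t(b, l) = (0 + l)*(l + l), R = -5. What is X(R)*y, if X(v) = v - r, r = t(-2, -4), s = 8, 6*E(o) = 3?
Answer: -10693/24 ≈ -445.54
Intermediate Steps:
E(o) = ½ (E(o) = (⅙)*3 = ½)
t(b, l) = 2*l² (t(b, l) = l*(2*l) = 2*l²)
y = 289/24 (y = (½ + 8)²/6 = (17/2)²/6 = (⅙)*(289/4) = 289/24 ≈ 12.042)
r = 32 (r = 2*(-4)² = 2*16 = 32)
X(v) = -32 + v (X(v) = v - 1*32 = v - 32 = -32 + v)
X(R)*y = (-32 - 5)*(289/24) = -37*289/24 = -10693/24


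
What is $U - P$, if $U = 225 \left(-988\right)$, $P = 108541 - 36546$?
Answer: $-294295$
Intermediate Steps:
$P = 71995$ ($P = 108541 - 36546 = 71995$)
$U = -222300$
$U - P = -222300 - 71995 = -294295$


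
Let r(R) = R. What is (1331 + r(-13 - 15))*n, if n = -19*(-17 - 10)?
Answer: 668439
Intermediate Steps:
n = 513 (n = -19*(-27) = 513)
(1331 + r(-13 - 15))*n = (1331 + (-13 - 15))*513 = (1331 - 28)*513 = 1303*513 = 668439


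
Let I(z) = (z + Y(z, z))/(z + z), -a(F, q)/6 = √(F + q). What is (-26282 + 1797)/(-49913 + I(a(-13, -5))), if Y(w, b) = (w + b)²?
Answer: -48970*I/(-99825*I + 72*√2) ≈ 0.49056 - 0.00050038*I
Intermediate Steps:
Y(w, b) = (b + w)²
a(F, q) = -6*√(F + q)
I(z) = (z + 4*z²)/(2*z) (I(z) = (z + (z + z)²)/(z + z) = (z + (2*z)²)/((2*z)) = (z + 4*z²)*(1/(2*z)) = (z + 4*z²)/(2*z))
(-26282 + 1797)/(-49913 + I(a(-13, -5))) = (-26282 + 1797)/(-49913 + (½ + 2*(-6*√(-13 - 5)))) = -24485/(-49913 + (½ + 2*(-18*I*√2))) = -24485/(-49913 + (½ - 36*I*√2)) = -24485/(-99825/2 - 36*I*√2)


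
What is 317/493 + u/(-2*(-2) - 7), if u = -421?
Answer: 208504/1479 ≈ 140.98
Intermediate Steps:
317/493 + u/(-2*(-2) - 7) = 317/493 - 421/(-2*(-2) - 7) = 317*(1/493) - 421/(4 - 7) = 317/493 - 421/(-3) = 317/493 - 421*(-⅓) = 317/493 + 421/3 = 208504/1479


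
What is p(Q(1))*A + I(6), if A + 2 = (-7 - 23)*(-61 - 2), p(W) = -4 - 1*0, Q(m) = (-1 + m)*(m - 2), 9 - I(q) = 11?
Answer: -7554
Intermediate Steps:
I(q) = -2 (I(q) = 9 - 1*11 = 9 - 11 = -2)
Q(m) = (-1 + m)*(-2 + m)
p(W) = -4 (p(W) = -4 + 0 = -4)
A = 1888 (A = -2 + (-7 - 23)*(-61 - 2) = -2 - 30*(-63) = -2 + 1890 = 1888)
p(Q(1))*A + I(6) = -4*1888 - 2 = -7552 - 2 = -7554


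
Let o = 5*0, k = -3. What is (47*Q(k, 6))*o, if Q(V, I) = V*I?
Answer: 0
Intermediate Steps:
o = 0
Q(V, I) = I*V
(47*Q(k, 6))*o = (47*(6*(-3)))*0 = (47*(-18))*0 = -846*0 = 0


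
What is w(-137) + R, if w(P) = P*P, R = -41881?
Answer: -23112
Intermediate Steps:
w(P) = P²
w(-137) + R = (-137)² - 41881 = 18769 - 41881 = -23112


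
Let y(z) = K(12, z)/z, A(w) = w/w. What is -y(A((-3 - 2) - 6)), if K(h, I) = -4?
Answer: 4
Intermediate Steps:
A(w) = 1
y(z) = -4/z
-y(A((-3 - 2) - 6)) = -(-4)/1 = -(-4) = -1*(-4) = 4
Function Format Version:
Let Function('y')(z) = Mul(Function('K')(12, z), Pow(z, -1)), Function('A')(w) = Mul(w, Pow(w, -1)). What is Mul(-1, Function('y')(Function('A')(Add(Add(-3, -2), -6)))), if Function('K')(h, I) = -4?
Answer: 4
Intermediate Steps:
Function('A')(w) = 1
Function('y')(z) = Mul(-4, Pow(z, -1))
Mul(-1, Function('y')(Function('A')(Add(Add(-3, -2), -6)))) = Mul(-1, Mul(-4, Pow(1, -1))) = Mul(-1, Mul(-4, 1)) = Mul(-1, -4) = 4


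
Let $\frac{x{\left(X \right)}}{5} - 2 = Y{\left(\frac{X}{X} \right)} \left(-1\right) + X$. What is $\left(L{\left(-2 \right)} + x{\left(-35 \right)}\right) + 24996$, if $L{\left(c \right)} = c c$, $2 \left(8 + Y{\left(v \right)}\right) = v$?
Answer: $\frac{49745}{2} \approx 24873.0$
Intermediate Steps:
$Y{\left(v \right)} = -8 + \frac{v}{2}$
$L{\left(c \right)} = c^{2}$
$x{\left(X \right)} = \frac{95}{2} + 5 X$ ($x{\left(X \right)} = 10 + 5 \left(\left(-8 + \frac{X \frac{1}{X}}{2}\right) \left(-1\right) + X\right) = 10 + 5 \left(\left(-8 + \frac{1}{2} \cdot 1\right) \left(-1\right) + X\right) = 10 + 5 \left(\left(-8 + \frac{1}{2}\right) \left(-1\right) + X\right) = 10 + 5 \left(\left(- \frac{15}{2}\right) \left(-1\right) + X\right) = 10 + 5 \left(\frac{15}{2} + X\right) = 10 + \left(\frac{75}{2} + 5 X\right) = \frac{95}{2} + 5 X$)
$\left(L{\left(-2 \right)} + x{\left(-35 \right)}\right) + 24996 = \left(\left(-2\right)^{2} + \left(\frac{95}{2} + 5 \left(-35\right)\right)\right) + 24996 = \left(4 + \left(\frac{95}{2} - 175\right)\right) + 24996 = \left(4 - \frac{255}{2}\right) + 24996 = - \frac{247}{2} + 24996 = \frac{49745}{2}$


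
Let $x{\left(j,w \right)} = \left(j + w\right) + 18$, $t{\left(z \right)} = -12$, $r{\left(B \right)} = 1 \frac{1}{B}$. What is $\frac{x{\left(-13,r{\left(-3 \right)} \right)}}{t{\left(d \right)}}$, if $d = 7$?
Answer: $- \frac{7}{18} \approx -0.38889$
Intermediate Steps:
$r{\left(B \right)} = \frac{1}{B}$
$x{\left(j,w \right)} = 18 + j + w$
$\frac{x{\left(-13,r{\left(-3 \right)} \right)}}{t{\left(d \right)}} = \frac{18 - 13 + \frac{1}{-3}}{-12} = \left(18 - 13 - \frac{1}{3}\right) \left(- \frac{1}{12}\right) = \frac{14}{3} \left(- \frac{1}{12}\right) = - \frac{7}{18}$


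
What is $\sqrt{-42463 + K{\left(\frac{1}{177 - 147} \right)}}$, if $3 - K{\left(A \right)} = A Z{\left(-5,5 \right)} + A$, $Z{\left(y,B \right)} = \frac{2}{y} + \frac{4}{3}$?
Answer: $\frac{i \sqrt{38214058}}{30} \approx 206.06 i$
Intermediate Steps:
$Z{\left(y,B \right)} = \frac{4}{3} + \frac{2}{y}$ ($Z{\left(y,B \right)} = \frac{2}{y} + 4 \cdot \frac{1}{3} = \frac{2}{y} + \frac{4}{3} = \frac{4}{3} + \frac{2}{y}$)
$K{\left(A \right)} = 3 - \frac{29 A}{15}$ ($K{\left(A \right)} = 3 - \left(A \left(\frac{4}{3} + \frac{2}{-5}\right) + A\right) = 3 - \left(A \left(\frac{4}{3} + 2 \left(- \frac{1}{5}\right)\right) + A\right) = 3 - \left(A \left(\frac{4}{3} - \frac{2}{5}\right) + A\right) = 3 - \left(A \frac{14}{15} + A\right) = 3 - \left(\frac{14 A}{15} + A\right) = 3 - \frac{29 A}{15}$)
$\sqrt{-42463 + K{\left(\frac{1}{177 - 147} \right)}} = \sqrt{-42463 + \left(3 - \frac{29}{15 \left(177 - 147\right)}\right)} = \sqrt{-42463 + \left(3 - \frac{29}{15 \cdot 30}\right)} = \sqrt{-42463 + \left(3 - \frac{29}{450}\right)} = \sqrt{-42463 + \frac{1321}{450}} = \sqrt{- \frac{19107029}{450}} = \frac{i \sqrt{38214058}}{30}$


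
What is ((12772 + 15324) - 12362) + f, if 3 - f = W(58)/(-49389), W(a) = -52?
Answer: 777234641/49389 ≈ 15737.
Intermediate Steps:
f = 148115/49389 (f = 3 - (-52)/(-49389) = 3 - (-52)*(-1)/49389 = 3 - 1*52/49389 = 3 - 52/49389 = 148115/49389 ≈ 2.9989)
((12772 + 15324) - 12362) + f = ((12772 + 15324) - 12362) + 148115/49389 = (28096 - 12362) + 148115/49389 = 15734 + 148115/49389 = 777234641/49389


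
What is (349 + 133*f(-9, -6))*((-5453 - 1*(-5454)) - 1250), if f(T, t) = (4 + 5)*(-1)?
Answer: 1059152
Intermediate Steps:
f(T, t) = -9 (f(T, t) = 9*(-1) = -9)
(349 + 133*f(-9, -6))*((-5453 - 1*(-5454)) - 1250) = (349 + 133*(-9))*((-5453 - 1*(-5454)) - 1250) = (349 - 1197)*((-5453 + 5454) - 1250) = -848*(1 - 1250) = -848*(-1249) = 1059152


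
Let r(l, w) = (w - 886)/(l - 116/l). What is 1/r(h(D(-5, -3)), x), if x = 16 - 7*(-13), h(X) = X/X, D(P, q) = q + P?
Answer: 115/779 ≈ 0.14763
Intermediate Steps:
D(P, q) = P + q
h(X) = 1
x = 107 (x = 16 + 91 = 107)
r(l, w) = (-886 + w)/(l - 116/l)
1/r(h(D(-5, -3)), x) = 1/(1*(-886 + 107)/(-116 + 1²)) = 1/(1*(-779)/(-116 + 1)) = 1/(1*(-779)/(-115)) = 1/(1*(-1/115)*(-779)) = 1/(779/115) = 115/779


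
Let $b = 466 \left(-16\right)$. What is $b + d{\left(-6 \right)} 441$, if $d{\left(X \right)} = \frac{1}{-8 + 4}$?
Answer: $- \frac{30265}{4} \approx -7566.3$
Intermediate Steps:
$d{\left(X \right)} = - \frac{1}{4}$ ($d{\left(X \right)} = \frac{1}{-4} = - \frac{1}{4}$)
$b = -7456$
$b + d{\left(-6 \right)} 441 = -7456 - \frac{441}{4} = - \frac{30265}{4}$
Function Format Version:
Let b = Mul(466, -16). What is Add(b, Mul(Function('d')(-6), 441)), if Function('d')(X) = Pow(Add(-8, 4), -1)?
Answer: Rational(-30265, 4) ≈ -7566.3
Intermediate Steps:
Function('d')(X) = Rational(-1, 4) (Function('d')(X) = Pow(-4, -1) = Rational(-1, 4))
b = -7456
Add(b, Mul(Function('d')(-6), 441)) = Add(-7456, Mul(Rational(-1, 4), 441)) = Add(-7456, Rational(-441, 4)) = Rational(-30265, 4)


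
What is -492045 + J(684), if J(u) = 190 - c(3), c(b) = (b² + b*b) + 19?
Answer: -491892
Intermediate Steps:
c(b) = 19 + 2*b² (c(b) = (b² + b²) + 19 = 2*b² + 19 = 19 + 2*b²)
J(u) = 153 (J(u) = 190 - (19 + 2*3²) = 190 - (19 + 2*9) = 190 - (19 + 18) = 190 - 1*37 = 190 - 37 = 153)
-492045 + J(684) = -492045 + 153 = -491892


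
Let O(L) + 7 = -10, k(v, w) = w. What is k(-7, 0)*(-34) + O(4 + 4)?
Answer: -17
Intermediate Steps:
O(L) = -17 (O(L) = -7 - 10 = -17)
k(-7, 0)*(-34) + O(4 + 4) = 0*(-34) - 17 = 0 - 17 = -17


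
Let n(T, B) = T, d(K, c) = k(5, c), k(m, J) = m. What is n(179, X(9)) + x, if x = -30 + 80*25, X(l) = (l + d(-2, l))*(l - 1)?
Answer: 2149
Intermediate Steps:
d(K, c) = 5
X(l) = (-1 + l)*(5 + l) (X(l) = (l + 5)*(l - 1) = (5 + l)*(-1 + l) = (-1 + l)*(5 + l))
x = 1970 (x = -30 + 2000 = 1970)
n(179, X(9)) + x = 179 + 1970 = 2149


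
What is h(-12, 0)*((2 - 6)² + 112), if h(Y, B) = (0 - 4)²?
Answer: 2048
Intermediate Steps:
h(Y, B) = 16 (h(Y, B) = (-4)² = 16)
h(-12, 0)*((2 - 6)² + 112) = 16*((2 - 6)² + 112) = 16*((-4)² + 112) = 16*(16 + 112) = 16*128 = 2048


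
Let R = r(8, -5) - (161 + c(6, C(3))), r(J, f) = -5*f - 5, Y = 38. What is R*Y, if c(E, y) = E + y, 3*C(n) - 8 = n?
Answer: -17176/3 ≈ -5725.3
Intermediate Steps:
C(n) = 8/3 + n/3
r(J, f) = -5 - 5*f
R = -452/3 (R = (-5 - 5*(-5)) - (161 + (6 + (8/3 + (⅓)*3))) = (-5 + 25) - (161 + (6 + (8/3 + 1))) = 20 - (161 + (6 + 11/3)) = 20 - (161 + 29/3) = 20 - 1*512/3 = 20 - 512/3 = -452/3 ≈ -150.67)
R*Y = -452/3*38 = -17176/3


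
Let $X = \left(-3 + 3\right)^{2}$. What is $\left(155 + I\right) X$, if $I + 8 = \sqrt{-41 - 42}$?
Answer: $0$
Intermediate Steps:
$X = 0$ ($X = 0^{2} = 0$)
$I = -8 + i \sqrt{83}$ ($I = -8 + \sqrt{-41 - 42} = -8 + \sqrt{-83} = -8 + i \sqrt{83} \approx -8.0 + 9.1104 i$)
$\left(155 + I\right) X = \left(155 - \left(8 - i \sqrt{83}\right)\right) 0 = \left(147 + i \sqrt{83}\right) 0 = 0$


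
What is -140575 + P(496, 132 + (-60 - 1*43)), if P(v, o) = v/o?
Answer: -4076179/29 ≈ -1.4056e+5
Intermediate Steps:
-140575 + P(496, 132 + (-60 - 1*43)) = -140575 + 496/(132 + (-60 - 1*43)) = -140575 + 496/(132 + (-60 - 43)) = -140575 + 496/(132 - 103) = -140575 + 496/29 = -4076179/29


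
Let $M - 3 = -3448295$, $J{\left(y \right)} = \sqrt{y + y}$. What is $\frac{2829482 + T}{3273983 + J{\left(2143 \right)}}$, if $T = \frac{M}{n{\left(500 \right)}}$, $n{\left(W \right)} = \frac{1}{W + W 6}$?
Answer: $- \frac{39504509178659194}{10718964680003} + \frac{12066192518 \sqrt{4286}}{10718964680003} \approx -3685.4$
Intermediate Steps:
$J{\left(y \right)} = \sqrt{2} \sqrt{y}$ ($J{\left(y \right)} = \sqrt{2 y} = \sqrt{2} \sqrt{y}$)
$n{\left(W \right)} = \frac{1}{7 W}$ ($n{\left(W \right)} = \frac{1}{W + 6 W} = \frac{1}{7 W}$)
$M = -3448292$ ($M = 3 - 3448295 = -3448292$)
$T = -12069022000$ ($T = - \frac{3448292}{\frac{1}{7} \cdot \frac{1}{500}} = - 3448292 \frac{1}{\frac{1}{3500}} = \left(-3448292\right) 3500 = -12069022000$)
$\frac{2829482 + T}{3273983 + J{\left(2143 \right)}} = \frac{2829482 - 12069022000}{3273983 + \sqrt{2} \sqrt{2143}} = - \frac{12066192518}{3273983 + \sqrt{4286}}$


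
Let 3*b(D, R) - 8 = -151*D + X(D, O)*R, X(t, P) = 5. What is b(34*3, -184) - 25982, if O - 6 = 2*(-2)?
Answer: -31420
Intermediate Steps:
O = 2 (O = 6 + 2*(-2) = 6 - 4 = 2)
b(D, R) = 8/3 - 151*D/3 + 5*R/3 (b(D, R) = 8/3 + (-151*D + 5*R)/3 = 8/3 + (-151*D/3 + 5*R/3) = 8/3 - 151*D/3 + 5*R/3)
b(34*3, -184) - 25982 = (8/3 - 5134*3/3 + (5/3)*(-184)) - 25982 = (8/3 - 151/3*102 - 920/3) - 25982 = (8/3 - 5134 - 920/3) - 25982 = -5438 - 25982 = -31420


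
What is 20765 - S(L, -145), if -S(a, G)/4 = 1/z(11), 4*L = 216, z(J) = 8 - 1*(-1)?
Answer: 186889/9 ≈ 20765.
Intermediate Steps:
z(J) = 9 (z(J) = 8 + 1 = 9)
L = 54 (L = (¼)*216 = 54)
S(a, G) = -4/9
20765 - S(L, -145) = 20765 - 1*(-4/9) = 20765 + 4/9 = 186889/9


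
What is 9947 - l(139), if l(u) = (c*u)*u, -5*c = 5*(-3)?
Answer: -48016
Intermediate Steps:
c = 3 (c = -(-3) = -1/5*(-15) = 3)
l(u) = 3*u**2 (l(u) = (3*u)*u = 3*u**2)
9947 - l(139) = 9947 - 3*139**2 = 9947 - 3*19321 = 9947 - 1*57963 = 9947 - 57963 = -48016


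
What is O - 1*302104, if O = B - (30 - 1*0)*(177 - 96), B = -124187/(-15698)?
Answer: -4780450545/15698 ≈ -3.0453e+5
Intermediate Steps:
B = 124187/15698 (B = -124187*(-1/15698) = 124187/15698 ≈ 7.9110)
O = -38021953/15698 (O = 124187/15698 - (30 - 1*0)*(177 - 96) = 124187/15698 - (30 + 0)*81 = 124187/15698 - 30*81 = 124187/15698 - 1*2430 = 124187/15698 - 2430 = -38021953/15698 ≈ -2422.1)
O - 1*302104 = -38021953/15698 - 1*302104 = -38021953/15698 - 302104 = -4780450545/15698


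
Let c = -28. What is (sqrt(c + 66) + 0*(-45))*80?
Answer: 80*sqrt(38) ≈ 493.15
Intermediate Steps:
(sqrt(c + 66) + 0*(-45))*80 = (sqrt(-28 + 66) + 0*(-45))*80 = (sqrt(38) + 0)*80 = sqrt(38)*80 = 80*sqrt(38)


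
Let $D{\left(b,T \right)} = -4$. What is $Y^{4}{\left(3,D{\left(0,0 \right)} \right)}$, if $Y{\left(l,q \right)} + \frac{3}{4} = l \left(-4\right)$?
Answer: $\frac{6765201}{256} \approx 26427.0$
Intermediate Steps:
$Y{\left(l,q \right)} = - \frac{3}{4} - 4 l$ ($Y{\left(l,q \right)} = - \frac{3}{4} + l \left(-4\right) = - \frac{3}{4} - 4 l$)
$Y^{4}{\left(3,D{\left(0,0 \right)} \right)} = \left(- \frac{3}{4} - 12\right)^{4} = \left(- \frac{51}{4}\right)^{4} = \frac{6765201}{256}$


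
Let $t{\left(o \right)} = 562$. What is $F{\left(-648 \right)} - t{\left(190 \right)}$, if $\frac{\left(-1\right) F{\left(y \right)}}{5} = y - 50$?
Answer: $2928$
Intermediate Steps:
$F{\left(y \right)} = 250 - 5 y$ ($F{\left(y \right)} = - 5 \left(y - 50\right) = - 5 \left(-50 + y\right) = 250 - 5 y$)
$F{\left(-648 \right)} - t{\left(190 \right)} = \left(250 - -3240\right) - 562 = \left(250 + 3240\right) - 562 = 3490 - 562 = 2928$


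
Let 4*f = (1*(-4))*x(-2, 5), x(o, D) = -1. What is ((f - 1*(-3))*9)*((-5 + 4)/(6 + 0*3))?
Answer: -6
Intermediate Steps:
f = 1 (f = ((1*(-4))*(-1))/4 = (-4*(-1))/4 = (¼)*4 = 1)
((f - 1*(-3))*9)*((-5 + 4)/(6 + 0*3)) = ((1 - 1*(-3))*9)*((-5 + 4)/(6 + 0*3)) = ((1 + 3)*9)*(-1/(6 + 0)) = (4*9)*(-1/6) = 36*(-1*⅙) = 36*(-⅙) = -6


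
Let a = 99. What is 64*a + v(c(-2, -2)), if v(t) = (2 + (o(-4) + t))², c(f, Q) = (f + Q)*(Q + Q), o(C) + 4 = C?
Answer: 6436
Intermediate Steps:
o(C) = -4 + C
c(f, Q) = 2*Q*(Q + f) (c(f, Q) = (Q + f)*(2*Q) = 2*Q*(Q + f))
v(t) = (-6 + t)² (v(t) = (2 + ((-4 - 4) + t))² = (2 + (-8 + t))² = (-6 + t)²)
64*a + v(c(-2, -2)) = 64*99 + (-6 + 2*(-2)*(-2 - 2))² = 6336 + (-6 + 2*(-2)*(-4))² = 6336 + (-6 + 16)² = 6336 + 10² = 6336 + 100 = 6436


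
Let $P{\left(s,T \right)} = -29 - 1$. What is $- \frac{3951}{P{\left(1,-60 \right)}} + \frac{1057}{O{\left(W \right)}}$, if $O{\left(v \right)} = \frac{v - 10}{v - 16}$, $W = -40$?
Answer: $\frac{65777}{50} \approx 1315.5$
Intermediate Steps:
$P{\left(s,T \right)} = -30$ ($P{\left(s,T \right)} = -29 - 1 = -30$)
$O{\left(v \right)} = \frac{-10 + v}{-16 + v}$
$- \frac{3951}{P{\left(1,-60 \right)}} + \frac{1057}{O{\left(W \right)}} = - \frac{3951}{-30} + \frac{1057}{\frac{1}{-16 - 40} \left(-10 - 40\right)} = \left(-3951\right) \left(- \frac{1}{30}\right) + \frac{1057}{\frac{1}{-56} \left(-50\right)} = \frac{1317}{10} + \frac{1057}{\left(- \frac{1}{56}\right) \left(-50\right)} = \frac{1317}{10} + \frac{1057}{\frac{25}{28}} = \frac{1317}{10} + 1057 \cdot \frac{28}{25} = \frac{1317}{10} + \frac{29596}{25} = \frac{65777}{50}$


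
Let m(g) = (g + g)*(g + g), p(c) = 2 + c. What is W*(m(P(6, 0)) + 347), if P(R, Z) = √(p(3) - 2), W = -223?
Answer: -80057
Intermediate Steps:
P(R, Z) = √3 (P(R, Z) = √((2 + 3) - 2) = √(5 - 2) = √3)
m(g) = 4*g² (m(g) = (2*g)*(2*g) = 4*g²)
W*(m(P(6, 0)) + 347) = -223*(4*(√3)² + 347) = -223*(4*3 + 347) = -223*(12 + 347) = -223*359 = -80057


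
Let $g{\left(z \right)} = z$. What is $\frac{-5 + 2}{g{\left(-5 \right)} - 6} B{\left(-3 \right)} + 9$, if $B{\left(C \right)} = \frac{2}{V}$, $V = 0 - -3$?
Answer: $\frac{101}{11} \approx 9.1818$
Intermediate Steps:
$V = 3$ ($V = 0 + 3 = 3$)
$B{\left(C \right)} = \frac{2}{3}$
$\frac{-5 + 2}{g{\left(-5 \right)} - 6} B{\left(-3 \right)} + 9 = \frac{-5 + 2}{-5 - 6} \cdot \frac{2}{3} + 9 = - \frac{3}{-11} \cdot \frac{2}{3} + 9 = \left(-3\right) \left(- \frac{1}{11}\right) \frac{2}{3} + 9 = \frac{3}{11} \cdot \frac{2}{3} + 9 = \frac{2}{11} + 9 = \frac{101}{11}$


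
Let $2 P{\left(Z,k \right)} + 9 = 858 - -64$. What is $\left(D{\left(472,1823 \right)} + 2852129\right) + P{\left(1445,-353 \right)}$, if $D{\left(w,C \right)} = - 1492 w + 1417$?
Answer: $\frac{4299557}{2} \approx 2.1498 \cdot 10^{6}$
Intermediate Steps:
$D{\left(w,C \right)} = 1417 - 1492 w$
$P{\left(Z,k \right)} = \frac{913}{2}$ ($P{\left(Z,k \right)} = - \frac{9}{2} + \frac{858 - -64}{2} = - \frac{9}{2} + \frac{858 + 64}{2} = - \frac{9}{2} + \frac{1}{2} \cdot 922 = - \frac{9}{2} + 461 = \frac{913}{2}$)
$\left(D{\left(472,1823 \right)} + 2852129\right) + P{\left(1445,-353 \right)} = \left(\left(1417 - 704224\right) + 2852129\right) + \frac{913}{2} = \left(-702807 + 2852129\right) + \frac{913}{2} = 2149322 + \frac{913}{2} = \frac{4299557}{2}$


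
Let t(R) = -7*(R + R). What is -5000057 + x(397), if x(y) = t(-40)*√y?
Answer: -5000057 + 560*√397 ≈ -4.9889e+6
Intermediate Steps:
t(R) = -14*R
x(y) = 560*√y (x(y) = (-14*(-40))*√y = 560*√y)
-5000057 + x(397) = -5000057 + 560*√397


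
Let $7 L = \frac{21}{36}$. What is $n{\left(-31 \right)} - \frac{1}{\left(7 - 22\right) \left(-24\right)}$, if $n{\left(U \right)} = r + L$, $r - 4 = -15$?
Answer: $- \frac{3931}{360} \approx -10.919$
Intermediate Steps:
$r = -11$ ($r = 4 - 15 = -11$)
$L = \frac{1}{12}$ ($L = \frac{21 \cdot \frac{1}{36}}{7} = \frac{1}{7} \cdot \frac{7}{12} = \frac{1}{12} \approx 0.083333$)
$n{\left(U \right)} = - \frac{131}{12}$ ($n{\left(U \right)} = -11 + \frac{1}{12} = - \frac{131}{12}$)
$n{\left(-31 \right)} - \frac{1}{\left(7 - 22\right) \left(-24\right)} = - \frac{131}{12} - \frac{1}{\left(7 - 22\right) \left(-24\right)} = - \frac{131}{12} - \frac{1}{\left(-15\right) \left(-24\right)} = - \frac{131}{12} - \frac{1}{360} = - \frac{3931}{360}$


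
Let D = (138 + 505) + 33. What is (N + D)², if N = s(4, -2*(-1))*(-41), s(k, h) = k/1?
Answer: 262144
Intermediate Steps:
s(k, h) = k (s(k, h) = k*1 = k)
D = 676 (D = 643 + 33 = 676)
N = -164 (N = 4*(-41) = -164)
(N + D)² = (-164 + 676)² = 512² = 262144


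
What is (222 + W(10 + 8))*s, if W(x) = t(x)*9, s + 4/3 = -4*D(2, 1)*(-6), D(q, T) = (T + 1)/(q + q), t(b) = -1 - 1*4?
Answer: 1888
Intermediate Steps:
t(b) = -5 (t(b) = -1 - 4 = -5)
D(q, T) = (1 + T)/(2*q) (D(q, T) = (1 + T)/((2*q)) = (1 + T)*(1/(2*q)) = (1 + T)/(2*q))
s = 32/3 (s = -4/3 - 2*(1 + 1)/2*(-6) = -4/3 - 2*2/2*(-6) = -4/3 - 4*½*(-6) = -4/3 - 2*(-6) = -4/3 + 12 = 32/3 ≈ 10.667)
W(x) = -45 (W(x) = -5*9 = -45)
(222 + W(10 + 8))*s = (222 - 45)*(32/3) = 177*(32/3) = 1888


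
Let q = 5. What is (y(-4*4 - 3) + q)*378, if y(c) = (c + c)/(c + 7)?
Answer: 3087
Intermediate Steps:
y(c) = 2*c/(7 + c) (y(c) = (2*c)/(7 + c) = 2*c/(7 + c))
(y(-4*4 - 3) + q)*378 = (2*(-4*4 - 3)/(7 + (-4*4 - 3)) + 5)*378 = (2*(-16 - 3)/(7 + (-16 - 3)) + 5)*378 = (2*(-19)/(7 - 19) + 5)*378 = (2*(-19)/(-12) + 5)*378 = (2*(-19)*(-1/12) + 5)*378 = (19/6 + 5)*378 = (49/6)*378 = 3087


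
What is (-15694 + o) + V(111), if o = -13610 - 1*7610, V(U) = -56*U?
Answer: -43130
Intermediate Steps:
o = -21220 (o = -13610 - 7610 = -21220)
(-15694 + o) + V(111) = (-15694 - 21220) - 56*111 = -36914 - 6216 = -43130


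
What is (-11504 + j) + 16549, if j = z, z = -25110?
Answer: -20065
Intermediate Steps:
j = -25110
(-11504 + j) + 16549 = (-11504 - 25110) + 16549 = -36614 + 16549 = -20065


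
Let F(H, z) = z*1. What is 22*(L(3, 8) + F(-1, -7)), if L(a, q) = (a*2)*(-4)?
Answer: -682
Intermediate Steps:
L(a, q) = -8*a (L(a, q) = (2*a)*(-4) = -8*a)
F(H, z) = z
22*(L(3, 8) + F(-1, -7)) = 22*(-8*3 - 7) = 22*(-24 - 7) = 22*(-31) = -682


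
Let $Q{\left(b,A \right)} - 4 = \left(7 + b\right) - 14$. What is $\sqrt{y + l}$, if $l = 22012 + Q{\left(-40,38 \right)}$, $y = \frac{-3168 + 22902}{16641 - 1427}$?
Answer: $\frac{5 \sqrt{50853723054}}{7607} \approx 148.22$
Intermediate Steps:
$Q{\left(b,A \right)} = -3 + b$ ($Q{\left(b,A \right)} = 4 + \left(\left(7 + b\right) - 14\right) = 4 + \left(-7 + b\right) = -3 + b$)
$y = \frac{9867}{7607}$ ($y = \frac{19734}{15214} = 19734 \cdot \frac{1}{15214} = \frac{9867}{7607} \approx 1.2971$)
$l = 21969$ ($l = 22012 - 43 = 21969$)
$\sqrt{y + l} = \sqrt{\frac{9867}{7607} + 21969} = \sqrt{\frac{167128050}{7607}} = \frac{5 \sqrt{50853723054}}{7607}$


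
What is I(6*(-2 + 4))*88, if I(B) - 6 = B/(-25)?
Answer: 12144/25 ≈ 485.76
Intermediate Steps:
I(B) = 6 - B/25 (I(B) = 6 + B/(-25) = 6 + B*(-1/25) = 6 - B/25)
I(6*(-2 + 4))*88 = (6 - 6*(-2 + 4)/25)*88 = (6 - 6*2/25)*88 = (6 - 1/25*12)*88 = (6 - 12/25)*88 = (138/25)*88 = 12144/25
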